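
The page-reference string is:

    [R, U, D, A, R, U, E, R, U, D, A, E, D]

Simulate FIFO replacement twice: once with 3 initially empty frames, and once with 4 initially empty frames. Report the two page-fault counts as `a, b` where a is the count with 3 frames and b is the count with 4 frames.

3 frames: F F F F F F F . . F F . . → 9 faults.
4 frames: F F F F . . F F F F F F . → 10 faults.
10 > 9: adding a frame increased faults — Belady's anomaly.

9, 10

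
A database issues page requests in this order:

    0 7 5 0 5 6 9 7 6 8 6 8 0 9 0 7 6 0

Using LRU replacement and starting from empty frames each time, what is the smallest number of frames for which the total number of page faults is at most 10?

f=1: 18 faults
f=2: 14 faults
f=3: 11 faults
f=4: 11 faults
f=5: 7 faults
f=6: 6 faults
Smallest f with faults ≤ 10 is 5.

5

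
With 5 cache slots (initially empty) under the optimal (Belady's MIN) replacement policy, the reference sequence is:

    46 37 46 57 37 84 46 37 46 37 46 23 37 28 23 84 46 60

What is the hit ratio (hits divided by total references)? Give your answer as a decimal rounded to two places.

46: miss, frames (46)
37: miss, frames (46 37)
46: hit
57: miss, frames (46 37 57)
37: hit
84: miss, frames (46 37 57 84)
46: hit
37: hit
46: hit
37: hit
46: hit
23: miss, frames (46 37 57 84 23)
37: hit
28: miss, evict 57, frames (46 37 84 23 28)
23: hit
84: hit
46: hit
60: miss, evict 28, frames (46 37 84 23 60)
Hits: 11 of 18 references → 11/18 = 0.6111.

0.61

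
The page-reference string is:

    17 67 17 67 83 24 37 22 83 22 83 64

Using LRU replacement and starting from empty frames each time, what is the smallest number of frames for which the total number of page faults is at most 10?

f=1: 12 faults
f=2: 8 faults
f=3: 8 faults
f=4: 7 faults
f=5: 7 faults
f=6: 7 faults
f=7: 7 faults
Smallest f with faults ≤ 10 is 2.

2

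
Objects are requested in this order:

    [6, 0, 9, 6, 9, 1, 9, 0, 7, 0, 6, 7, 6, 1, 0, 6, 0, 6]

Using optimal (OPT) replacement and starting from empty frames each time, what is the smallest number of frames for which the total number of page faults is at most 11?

2

f=1: 18 faults
f=2: 9 faults
f=3: 7 faults
f=4: 5 faults
f=5: 5 faults
Smallest f with faults ≤ 11 is 2.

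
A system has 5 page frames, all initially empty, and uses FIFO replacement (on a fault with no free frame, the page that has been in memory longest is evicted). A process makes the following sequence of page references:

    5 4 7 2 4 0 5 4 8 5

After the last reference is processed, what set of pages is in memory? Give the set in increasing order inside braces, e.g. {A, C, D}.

{0, 2, 5, 7, 8}

5: fault, frames {5}
4: fault, frames {5,4}
7: fault, frames {5,4,7}
2: fault, frames {5,4,7,2}
4: hit
0: fault, frames {5,4,7,2,0}
5: hit
4: hit
8: fault, evict 5, frames {4,7,2,0,8}
5: fault, evict 4, frames {7,2,0,8,5}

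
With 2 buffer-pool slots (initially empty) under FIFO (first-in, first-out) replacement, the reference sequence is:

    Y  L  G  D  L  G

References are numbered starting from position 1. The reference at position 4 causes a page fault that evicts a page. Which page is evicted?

L

pos 1: Y -> miss, frames (Y)
pos 2: L -> miss, frames (Y L)
pos 3: G -> miss, evict Y, frames (L G)
pos 4: D -> miss, evict L, frames (G D)
At position 4, page L is evicted.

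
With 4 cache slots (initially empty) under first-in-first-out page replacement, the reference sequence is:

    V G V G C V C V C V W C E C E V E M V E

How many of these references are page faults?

V: miss, frames (V)
G: miss, frames (V G)
V: hit
G: hit
C: miss, frames (V G C)
V: hit
C: hit
V: hit
C: hit
V: hit
W: miss, frames (V G C W)
C: hit
E: miss, evict V, frames (G C W E)
C: hit
E: hit
V: miss, evict G, frames (C W E V)
E: hit
M: miss, evict C, frames (W E V M)
V: hit
E: hit
Page faults: 7.

7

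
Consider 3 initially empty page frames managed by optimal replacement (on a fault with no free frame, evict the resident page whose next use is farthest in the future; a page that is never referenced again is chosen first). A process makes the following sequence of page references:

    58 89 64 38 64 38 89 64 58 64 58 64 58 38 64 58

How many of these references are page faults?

58: fault, frames {58}
89: fault, frames {58,89}
64: fault, frames {58,89,64}
38: fault, evict 58, frames {89,64,38}
64: hit
38: hit
89: hit
64: hit
58: fault, evict 89, frames {64,38,58}
64: hit
58: hit
64: hit
58: hit
38: hit
64: hit
58: hit
Page faults: 5.

5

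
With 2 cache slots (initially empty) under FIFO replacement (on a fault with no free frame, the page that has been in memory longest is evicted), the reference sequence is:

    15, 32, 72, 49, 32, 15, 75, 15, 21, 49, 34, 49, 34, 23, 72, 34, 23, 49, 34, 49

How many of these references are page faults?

16

15: miss, frames (15)
32: miss, frames (15 32)
72: miss, evict 15, frames (32 72)
49: miss, evict 32, frames (72 49)
32: miss, evict 72, frames (49 32)
15: miss, evict 49, frames (32 15)
75: miss, evict 32, frames (15 75)
15: hit
21: miss, evict 15, frames (75 21)
49: miss, evict 75, frames (21 49)
34: miss, evict 21, frames (49 34)
49: hit
34: hit
23: miss, evict 49, frames (34 23)
72: miss, evict 34, frames (23 72)
34: miss, evict 23, frames (72 34)
23: miss, evict 72, frames (34 23)
49: miss, evict 34, frames (23 49)
34: miss, evict 23, frames (49 34)
49: hit
Page faults: 16.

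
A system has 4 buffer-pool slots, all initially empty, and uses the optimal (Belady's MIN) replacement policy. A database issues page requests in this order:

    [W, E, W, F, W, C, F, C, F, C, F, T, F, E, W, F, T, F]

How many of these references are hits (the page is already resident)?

13

W: miss, frames {W}
E: miss, frames {W,E}
W: hit
F: miss, frames {W,E,F}
W: hit
C: miss, frames {W,E,F,C}
F: hit
C: hit
F: hit
C: hit
F: hit
T: miss, evict C, frames {W,E,F,T}
F: hit
E: hit
W: hit
F: hit
T: hit
F: hit
Hits: 13.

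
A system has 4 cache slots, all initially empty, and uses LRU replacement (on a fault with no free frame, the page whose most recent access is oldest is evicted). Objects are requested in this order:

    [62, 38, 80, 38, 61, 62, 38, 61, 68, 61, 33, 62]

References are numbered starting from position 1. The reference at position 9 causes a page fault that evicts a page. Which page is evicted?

pos 1: 62 -> fault, frames [62]
pos 2: 38 -> fault, frames [62, 38]
pos 3: 80 -> fault, frames [62, 38, 80]
pos 4: 38 -> hit
pos 5: 61 -> fault, frames [62, 80, 38, 61]
pos 6: 62 -> hit
pos 7: 38 -> hit
pos 8: 61 -> hit
pos 9: 68 -> fault, evict 80, frames [62, 38, 61, 68]
At position 9, page 80 is evicted.

80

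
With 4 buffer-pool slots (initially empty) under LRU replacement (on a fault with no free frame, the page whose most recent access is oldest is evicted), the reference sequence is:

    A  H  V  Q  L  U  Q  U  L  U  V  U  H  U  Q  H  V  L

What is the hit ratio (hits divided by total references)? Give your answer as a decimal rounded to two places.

0.50

A -> miss, frames [A]
H -> miss, frames [A, H]
V -> miss, frames [A, H, V]
Q -> miss, frames [A, H, V, Q]
L -> miss, evict A, frames [H, V, Q, L]
U -> miss, evict H, frames [V, Q, L, U]
Q -> hit
U -> hit
L -> hit
U -> hit
V -> hit
U -> hit
H -> miss, evict Q, frames [L, V, U, H]
U -> hit
Q -> miss, evict L, frames [V, H, U, Q]
H -> hit
V -> hit
L -> miss, evict U, frames [Q, H, V, L]
Hits: 9 of 18 references → 9/18 = 0.5000.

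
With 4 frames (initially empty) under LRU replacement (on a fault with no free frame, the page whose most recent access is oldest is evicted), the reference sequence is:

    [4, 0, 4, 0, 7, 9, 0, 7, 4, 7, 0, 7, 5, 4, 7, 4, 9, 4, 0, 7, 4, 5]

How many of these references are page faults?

4 → miss, frames [4]
0 → miss, frames [4, 0]
4 → hit
0 → hit
7 → miss, frames [4, 0, 7]
9 → miss, frames [4, 0, 7, 9]
0 → hit
7 → hit
4 → hit
7 → hit
0 → hit
7 → hit
5 → miss, evict 9, frames [4, 0, 7, 5]
4 → hit
7 → hit
4 → hit
9 → miss, evict 0, frames [5, 7, 4, 9]
4 → hit
0 → miss, evict 5, frames [7, 9, 4, 0]
7 → hit
4 → hit
5 → miss, evict 9, frames [0, 7, 4, 5]
Page faults: 8.

8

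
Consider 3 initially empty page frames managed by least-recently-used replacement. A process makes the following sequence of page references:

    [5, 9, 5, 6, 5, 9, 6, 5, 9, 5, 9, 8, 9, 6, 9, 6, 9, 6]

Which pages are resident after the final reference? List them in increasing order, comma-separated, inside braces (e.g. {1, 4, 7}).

5 -> fault, frames (5)
9 -> fault, frames (5 9)
5 -> hit
6 -> fault, frames (9 5 6)
5 -> hit
9 -> hit
6 -> hit
5 -> hit
9 -> hit
5 -> hit
9 -> hit
8 -> fault, evict 6, frames (5 9 8)
9 -> hit
6 -> fault, evict 5, frames (8 9 6)
9 -> hit
6 -> hit
9 -> hit
6 -> hit

{6, 8, 9}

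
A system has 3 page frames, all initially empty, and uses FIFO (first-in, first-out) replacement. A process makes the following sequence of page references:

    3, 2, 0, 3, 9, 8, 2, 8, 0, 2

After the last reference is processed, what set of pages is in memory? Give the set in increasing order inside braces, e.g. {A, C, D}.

{0, 2, 8}

3 → miss, frames [3]
2 → miss, frames [3, 2]
0 → miss, frames [3, 2, 0]
3 → hit
9 → miss, evict 3, frames [2, 0, 9]
8 → miss, evict 2, frames [0, 9, 8]
2 → miss, evict 0, frames [9, 8, 2]
8 → hit
0 → miss, evict 9, frames [8, 2, 0]
2 → hit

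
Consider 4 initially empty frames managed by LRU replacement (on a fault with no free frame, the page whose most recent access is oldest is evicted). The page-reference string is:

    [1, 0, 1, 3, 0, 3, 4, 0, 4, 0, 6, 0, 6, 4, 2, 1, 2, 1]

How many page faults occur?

7

1 -> miss, frames {1}
0 -> miss, frames {1,0}
1 -> hit
3 -> miss, frames {0,1,3}
0 -> hit
3 -> hit
4 -> miss, frames {1,0,3,4}
0 -> hit
4 -> hit
0 -> hit
6 -> miss, evict 1, frames {3,4,0,6}
0 -> hit
6 -> hit
4 -> hit
2 -> miss, evict 3, frames {0,6,4,2}
1 -> miss, evict 0, frames {6,4,2,1}
2 -> hit
1 -> hit
Page faults: 7.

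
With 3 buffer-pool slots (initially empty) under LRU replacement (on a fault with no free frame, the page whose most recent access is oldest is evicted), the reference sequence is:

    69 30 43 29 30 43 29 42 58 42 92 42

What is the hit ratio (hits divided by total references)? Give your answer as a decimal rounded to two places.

69: fault, frames {69}
30: fault, frames {69,30}
43: fault, frames {69,30,43}
29: fault, evict 69, frames {30,43,29}
30: hit
43: hit
29: hit
42: fault, evict 30, frames {43,29,42}
58: fault, evict 43, frames {29,42,58}
42: hit
92: fault, evict 29, frames {58,42,92}
42: hit
Hits: 5 of 12 references → 5/12 = 0.4167.

0.42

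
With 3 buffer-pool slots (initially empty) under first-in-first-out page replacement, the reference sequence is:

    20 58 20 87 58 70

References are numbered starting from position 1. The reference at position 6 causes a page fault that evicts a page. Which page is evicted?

pos 1: 20 -> fault, frames {20}
pos 2: 58 -> fault, frames {20,58}
pos 3: 20 -> hit
pos 4: 87 -> fault, frames {20,58,87}
pos 5: 58 -> hit
pos 6: 70 -> fault, evict 20, frames {58,87,70}
At position 6, page 20 is evicted.

20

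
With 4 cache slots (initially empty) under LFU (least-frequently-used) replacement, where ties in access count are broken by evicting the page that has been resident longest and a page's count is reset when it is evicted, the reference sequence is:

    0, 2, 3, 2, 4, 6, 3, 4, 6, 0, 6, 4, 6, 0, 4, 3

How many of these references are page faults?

6

0 -> fault, frames (0)
2 -> fault, frames (0 2)
3 -> fault, frames (0 2 3)
2 -> hit
4 -> fault, frames (0 2 3 4)
6 -> fault, evict 0, frames (2 3 4 6)
3 -> hit
4 -> hit
6 -> hit
0 -> fault, evict 2, frames (3 4 6 0)
6 -> hit
4 -> hit
6 -> hit
0 -> hit
4 -> hit
3 -> hit
Page faults: 6.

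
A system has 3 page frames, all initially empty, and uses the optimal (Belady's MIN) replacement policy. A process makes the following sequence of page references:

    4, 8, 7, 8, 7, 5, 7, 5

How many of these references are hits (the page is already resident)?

4: miss, frames (4)
8: miss, frames (4 8)
7: miss, frames (4 8 7)
8: hit
7: hit
5: miss, evict 8, frames (4 7 5)
7: hit
5: hit
Hits: 4.

4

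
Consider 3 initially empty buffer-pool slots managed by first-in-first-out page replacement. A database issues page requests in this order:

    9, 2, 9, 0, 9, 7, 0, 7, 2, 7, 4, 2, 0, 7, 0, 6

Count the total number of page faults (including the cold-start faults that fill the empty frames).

9 → miss, frames {9}
2 → miss, frames {9,2}
9 → hit
0 → miss, frames {9,2,0}
9 → hit
7 → miss, evict 9, frames {2,0,7}
0 → hit
7 → hit
2 → hit
7 → hit
4 → miss, evict 2, frames {0,7,4}
2 → miss, evict 0, frames {7,4,2}
0 → miss, evict 7, frames {4,2,0}
7 → miss, evict 4, frames {2,0,7}
0 → hit
6 → miss, evict 2, frames {0,7,6}
Page faults: 9.

9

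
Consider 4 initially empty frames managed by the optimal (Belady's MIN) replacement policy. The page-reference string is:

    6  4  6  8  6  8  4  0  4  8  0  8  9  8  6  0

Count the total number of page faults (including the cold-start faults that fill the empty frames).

5

6: fault, frames {6}
4: fault, frames {6,4}
6: hit
8: fault, frames {6,4,8}
6: hit
8: hit
4: hit
0: fault, frames {6,4,8,0}
4: hit
8: hit
0: hit
8: hit
9: fault, evict 4, frames {6,8,0,9}
8: hit
6: hit
0: hit
Page faults: 5.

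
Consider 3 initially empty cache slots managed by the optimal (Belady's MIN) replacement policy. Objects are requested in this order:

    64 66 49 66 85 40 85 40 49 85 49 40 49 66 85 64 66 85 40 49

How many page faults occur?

64 → fault, frames {64}
66 → fault, frames {64,66}
49 → fault, frames {64,66,49}
66 → hit
85 → fault, evict 64, frames {66,49,85}
40 → fault, evict 66, frames {49,85,40}
85 → hit
40 → hit
49 → hit
85 → hit
49 → hit
40 → hit
49 → hit
66 → fault, evict 49, frames {85,40,66}
85 → hit
64 → fault, evict 40, frames {85,66,64}
66 → hit
85 → hit
40 → fault, evict 64, frames {85,66,40}
49 → fault, evict 40, frames {85,66,49}
Page faults: 9.

9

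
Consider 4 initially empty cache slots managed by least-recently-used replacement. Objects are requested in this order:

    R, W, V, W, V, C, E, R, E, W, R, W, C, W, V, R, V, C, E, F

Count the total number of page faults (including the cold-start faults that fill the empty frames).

10

R -> miss, frames (R)
W -> miss, frames (R W)
V -> miss, frames (R W V)
W -> hit
V -> hit
C -> miss, frames (R W V C)
E -> miss, evict R, frames (W V C E)
R -> miss, evict W, frames (V C E R)
E -> hit
W -> miss, evict V, frames (C R E W)
R -> hit
W -> hit
C -> hit
W -> hit
V -> miss, evict E, frames (R C W V)
R -> hit
V -> hit
C -> hit
E -> miss, evict W, frames (R V C E)
F -> miss, evict R, frames (V C E F)
Page faults: 10.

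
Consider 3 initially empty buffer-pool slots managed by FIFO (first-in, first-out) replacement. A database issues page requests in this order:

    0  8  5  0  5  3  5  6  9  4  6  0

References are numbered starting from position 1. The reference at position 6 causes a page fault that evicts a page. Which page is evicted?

0

pos 1: 0 → fault, frames {0}
pos 2: 8 → fault, frames {0,8}
pos 3: 5 → fault, frames {0,8,5}
pos 4: 0 → hit
pos 5: 5 → hit
pos 6: 3 → fault, evict 0, frames {8,5,3}
At position 6, page 0 is evicted.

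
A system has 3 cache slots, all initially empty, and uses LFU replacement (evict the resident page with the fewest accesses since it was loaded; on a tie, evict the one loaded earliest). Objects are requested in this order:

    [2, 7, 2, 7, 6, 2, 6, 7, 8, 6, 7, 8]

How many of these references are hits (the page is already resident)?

6

2 -> fault, frames [2]
7 -> fault, frames [2, 7]
2 -> hit
7 -> hit
6 -> fault, frames [2, 7, 6]
2 -> hit
6 -> hit
7 -> hit
8 -> fault, evict 6, frames [2, 7, 8]
6 -> fault, evict 8, frames [2, 7, 6]
7 -> hit
8 -> fault, evict 6, frames [2, 7, 8]
Hits: 6.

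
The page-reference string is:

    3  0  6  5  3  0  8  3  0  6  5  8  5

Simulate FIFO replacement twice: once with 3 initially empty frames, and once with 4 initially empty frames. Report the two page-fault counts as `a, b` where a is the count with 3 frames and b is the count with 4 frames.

9, 10

3 frames: F F F F F F F . . F F . . → 9 faults.
4 frames: F F F F . . F F F F F F . → 10 faults.
10 > 9: adding a frame increased faults — Belady's anomaly.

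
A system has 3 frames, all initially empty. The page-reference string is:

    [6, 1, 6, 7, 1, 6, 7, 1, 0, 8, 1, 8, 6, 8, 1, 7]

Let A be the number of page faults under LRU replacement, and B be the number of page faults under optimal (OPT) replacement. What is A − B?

Under LRU: F F . F . . . . F F . . F . . F → 7 faults.
Under OPT: F F . F . . . . F F . . . . . F → 6 faults.
A − B = 7 − 6 = 1.

1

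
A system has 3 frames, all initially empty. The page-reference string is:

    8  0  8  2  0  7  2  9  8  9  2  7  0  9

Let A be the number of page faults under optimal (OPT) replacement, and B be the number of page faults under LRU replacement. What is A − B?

-2

Under OPT: F F . F . F . F . . . F F . → 7 faults.
Under LRU: F F . F . F . F F . . F F F → 9 faults.
A − B = 7 − 9 = -2.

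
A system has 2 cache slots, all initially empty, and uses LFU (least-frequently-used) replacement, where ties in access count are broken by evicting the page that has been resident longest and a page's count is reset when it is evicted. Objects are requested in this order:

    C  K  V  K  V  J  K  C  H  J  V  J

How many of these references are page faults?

8

C → miss, frames {C}
K → miss, frames {C,K}
V → miss, evict C, frames {K,V}
K → hit
V → hit
J → miss, evict K, frames {V,J}
K → miss, evict J, frames {V,K}
C → miss, evict K, frames {V,C}
H → miss, evict C, frames {V,H}
J → miss, evict H, frames {V,J}
V → hit
J → hit
Page faults: 8.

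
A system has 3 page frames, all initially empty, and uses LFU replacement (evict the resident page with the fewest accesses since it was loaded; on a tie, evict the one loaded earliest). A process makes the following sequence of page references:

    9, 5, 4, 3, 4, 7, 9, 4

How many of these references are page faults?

9: fault, frames (9)
5: fault, frames (9 5)
4: fault, frames (9 5 4)
3: fault, evict 9, frames (5 4 3)
4: hit
7: fault, evict 5, frames (4 3 7)
9: fault, evict 3, frames (4 7 9)
4: hit
Page faults: 6.

6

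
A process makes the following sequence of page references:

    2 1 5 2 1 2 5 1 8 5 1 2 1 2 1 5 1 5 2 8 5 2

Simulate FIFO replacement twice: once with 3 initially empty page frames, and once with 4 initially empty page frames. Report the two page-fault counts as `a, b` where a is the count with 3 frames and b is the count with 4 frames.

3 frames: F F F . . . . . F . . F F . . F . . . F . F → 9 faults.
4 frames: F F F . . . . . F . . . . . . . . . . . . . → 4 faults.
4 < 9: adding a frame reduced faults, as is typical.

9, 4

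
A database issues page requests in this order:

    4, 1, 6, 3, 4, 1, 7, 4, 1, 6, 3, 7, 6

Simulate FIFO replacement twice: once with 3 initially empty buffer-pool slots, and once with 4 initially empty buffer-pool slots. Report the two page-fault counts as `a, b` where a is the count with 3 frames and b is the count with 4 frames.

9, 10

3 frames: F F F F F F F . . F F . . → 9 faults.
4 frames: F F F F . . F F F F F F . → 10 faults.
10 > 9: adding a frame increased faults — Belady's anomaly.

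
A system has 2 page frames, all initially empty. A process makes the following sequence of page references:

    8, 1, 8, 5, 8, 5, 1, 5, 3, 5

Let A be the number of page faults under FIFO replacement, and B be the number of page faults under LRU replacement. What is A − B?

2

Under FIFO: F F . F F . F F F . → 7 faults.
Under LRU: F F . F . . F . F . → 5 faults.
A − B = 7 − 5 = 2.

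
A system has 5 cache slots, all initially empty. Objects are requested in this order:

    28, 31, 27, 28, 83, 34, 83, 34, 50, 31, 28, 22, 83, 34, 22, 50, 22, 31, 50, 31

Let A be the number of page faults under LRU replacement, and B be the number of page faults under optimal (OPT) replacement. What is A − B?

5

Under LRU: F F F . F F . . F F . F F F . F . F . . → 12 faults.
Under OPT: F F F . F F . . F . . F . . . . . . . . → 7 faults.
A − B = 12 − 7 = 5.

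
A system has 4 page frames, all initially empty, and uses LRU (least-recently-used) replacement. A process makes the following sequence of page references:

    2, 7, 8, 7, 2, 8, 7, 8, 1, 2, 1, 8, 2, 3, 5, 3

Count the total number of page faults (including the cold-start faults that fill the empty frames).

6

2 → fault, frames (2)
7 → fault, frames (2 7)
8 → fault, frames (2 7 8)
7 → hit
2 → hit
8 → hit
7 → hit
8 → hit
1 → fault, frames (2 7 8 1)
2 → hit
1 → hit
8 → hit
2 → hit
3 → fault, evict 7, frames (1 8 2 3)
5 → fault, evict 1, frames (8 2 3 5)
3 → hit
Page faults: 6.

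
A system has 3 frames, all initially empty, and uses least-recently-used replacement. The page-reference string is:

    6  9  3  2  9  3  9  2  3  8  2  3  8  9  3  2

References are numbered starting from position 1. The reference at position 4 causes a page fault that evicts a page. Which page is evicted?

6

pos 1: 6: fault, frames [6]
pos 2: 9: fault, frames [6, 9]
pos 3: 3: fault, frames [6, 9, 3]
pos 4: 2: fault, evict 6, frames [9, 3, 2]
At position 4, page 6 is evicted.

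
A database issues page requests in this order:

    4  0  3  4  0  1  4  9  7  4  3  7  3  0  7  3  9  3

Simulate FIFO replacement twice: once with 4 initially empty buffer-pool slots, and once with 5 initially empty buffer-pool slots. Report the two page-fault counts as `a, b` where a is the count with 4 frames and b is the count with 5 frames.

10, 9

4 frames: F F F . . F . F F F F . . F . . F . → 10 faults.
5 frames: F F F . . F . F F F . . . F . F . . → 9 faults.
9 < 10: adding a frame reduced faults, as is typical.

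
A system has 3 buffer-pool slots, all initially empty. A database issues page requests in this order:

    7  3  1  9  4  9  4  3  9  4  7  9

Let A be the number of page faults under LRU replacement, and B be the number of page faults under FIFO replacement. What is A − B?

Under LRU: F F F F F . . F . . F . → 7 faults.
Under FIFO: F F F F F . . F . . F F → 8 faults.
A − B = 7 − 8 = -1.

-1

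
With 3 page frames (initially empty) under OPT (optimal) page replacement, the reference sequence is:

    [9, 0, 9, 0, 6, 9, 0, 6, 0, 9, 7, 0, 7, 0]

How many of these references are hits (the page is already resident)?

9 → fault, frames [9]
0 → fault, frames [9, 0]
9 → hit
0 → hit
6 → fault, frames [9, 0, 6]
9 → hit
0 → hit
6 → hit
0 → hit
9 → hit
7 → fault, evict 6, frames [9, 0, 7]
0 → hit
7 → hit
0 → hit
Hits: 10.

10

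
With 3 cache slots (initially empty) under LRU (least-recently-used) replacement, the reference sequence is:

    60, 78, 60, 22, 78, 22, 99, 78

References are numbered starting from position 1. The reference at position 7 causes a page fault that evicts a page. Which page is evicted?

60

pos 1: 60 -> fault, frames [60]
pos 2: 78 -> fault, frames [60, 78]
pos 3: 60 -> hit
pos 4: 22 -> fault, frames [78, 60, 22]
pos 5: 78 -> hit
pos 6: 22 -> hit
pos 7: 99 -> fault, evict 60, frames [78, 22, 99]
At position 7, page 60 is evicted.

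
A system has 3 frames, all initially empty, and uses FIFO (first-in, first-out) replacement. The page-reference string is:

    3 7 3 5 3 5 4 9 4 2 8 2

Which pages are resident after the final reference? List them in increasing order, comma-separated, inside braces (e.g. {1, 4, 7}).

{2, 8, 9}

3: miss, frames (3)
7: miss, frames (3 7)
3: hit
5: miss, frames (3 7 5)
3: hit
5: hit
4: miss, evict 3, frames (7 5 4)
9: miss, evict 7, frames (5 4 9)
4: hit
2: miss, evict 5, frames (4 9 2)
8: miss, evict 4, frames (9 2 8)
2: hit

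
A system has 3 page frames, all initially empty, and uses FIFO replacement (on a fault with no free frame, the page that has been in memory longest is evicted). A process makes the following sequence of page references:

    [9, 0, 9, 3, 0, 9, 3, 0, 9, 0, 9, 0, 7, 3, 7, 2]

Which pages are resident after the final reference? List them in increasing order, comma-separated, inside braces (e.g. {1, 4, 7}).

{2, 3, 7}

9 -> fault, frames (9)
0 -> fault, frames (9 0)
9 -> hit
3 -> fault, frames (9 0 3)
0 -> hit
9 -> hit
3 -> hit
0 -> hit
9 -> hit
0 -> hit
9 -> hit
0 -> hit
7 -> fault, evict 9, frames (0 3 7)
3 -> hit
7 -> hit
2 -> fault, evict 0, frames (3 7 2)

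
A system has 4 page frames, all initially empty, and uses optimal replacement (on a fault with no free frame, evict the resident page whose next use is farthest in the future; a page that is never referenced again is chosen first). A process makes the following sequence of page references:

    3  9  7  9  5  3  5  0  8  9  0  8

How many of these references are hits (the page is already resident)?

6

3 → miss, frames {3}
9 → miss, frames {3,9}
7 → miss, frames {3,9,7}
9 → hit
5 → miss, frames {3,9,7,5}
3 → hit
5 → hit
0 → miss, evict 5, frames {3,9,7,0}
8 → miss, evict 7, frames {3,9,0,8}
9 → hit
0 → hit
8 → hit
Hits: 6.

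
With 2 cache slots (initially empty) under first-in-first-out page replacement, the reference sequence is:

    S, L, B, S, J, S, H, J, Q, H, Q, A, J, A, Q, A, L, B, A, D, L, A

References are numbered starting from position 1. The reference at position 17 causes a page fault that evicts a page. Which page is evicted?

pos 1: S → fault, frames {S}
pos 2: L → fault, frames {S,L}
pos 3: B → fault, evict S, frames {L,B}
pos 4: S → fault, evict L, frames {B,S}
pos 5: J → fault, evict B, frames {S,J}
pos 6: S → hit
pos 7: H → fault, evict S, frames {J,H}
pos 8: J → hit
pos 9: Q → fault, evict J, frames {H,Q}
pos 10: H → hit
pos 11: Q → hit
pos 12: A → fault, evict H, frames {Q,A}
pos 13: J → fault, evict Q, frames {A,J}
pos 14: A → hit
pos 15: Q → fault, evict A, frames {J,Q}
pos 16: A → fault, evict J, frames {Q,A}
pos 17: L → fault, evict Q, frames {A,L}
At position 17, page Q is evicted.

Q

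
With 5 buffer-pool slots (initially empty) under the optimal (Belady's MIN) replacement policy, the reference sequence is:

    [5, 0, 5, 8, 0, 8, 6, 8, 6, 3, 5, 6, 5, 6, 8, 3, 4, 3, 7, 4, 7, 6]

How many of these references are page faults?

7

5 -> miss, frames {5}
0 -> miss, frames {5,0}
5 -> hit
8 -> miss, frames {5,0,8}
0 -> hit
8 -> hit
6 -> miss, frames {5,0,8,6}
8 -> hit
6 -> hit
3 -> miss, frames {5,0,8,6,3}
5 -> hit
6 -> hit
5 -> hit
6 -> hit
8 -> hit
3 -> hit
4 -> miss, evict 8, frames {5,0,6,3,4}
3 -> hit
7 -> miss, evict 3, frames {5,0,6,4,7}
4 -> hit
7 -> hit
6 -> hit
Page faults: 7.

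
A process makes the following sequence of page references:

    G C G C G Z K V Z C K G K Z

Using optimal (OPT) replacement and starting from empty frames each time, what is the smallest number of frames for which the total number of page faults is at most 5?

f=1: 14 faults
f=2: 9 faults
f=3: 7 faults
f=4: 6 faults
f=5: 5 faults
Smallest f with faults ≤ 5 is 5.

5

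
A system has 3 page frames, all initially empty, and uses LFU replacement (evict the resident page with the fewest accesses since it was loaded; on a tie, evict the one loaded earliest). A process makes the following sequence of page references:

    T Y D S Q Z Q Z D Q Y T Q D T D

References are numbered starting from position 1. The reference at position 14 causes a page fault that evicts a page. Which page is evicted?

T

pos 1: T → miss, frames (T)
pos 2: Y → miss, frames (T Y)
pos 3: D → miss, frames (T Y D)
pos 4: S → miss, evict T, frames (Y D S)
pos 5: Q → miss, evict Y, frames (D S Q)
pos 6: Z → miss, evict D, frames (S Q Z)
pos 7: Q → hit
pos 8: Z → hit
pos 9: D → miss, evict S, frames (Q Z D)
pos 10: Q → hit
pos 11: Y → miss, evict D, frames (Q Z Y)
pos 12: T → miss, evict Y, frames (Q Z T)
pos 13: Q → hit
pos 14: D → miss, evict T, frames (Q Z D)
At position 14, page T is evicted.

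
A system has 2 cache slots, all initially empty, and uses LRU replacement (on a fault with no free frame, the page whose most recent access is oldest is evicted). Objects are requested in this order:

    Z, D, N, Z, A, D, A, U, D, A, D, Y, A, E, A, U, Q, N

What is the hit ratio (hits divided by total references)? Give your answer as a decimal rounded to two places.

Z → miss, frames (Z)
D → miss, frames (Z D)
N → miss, evict Z, frames (D N)
Z → miss, evict D, frames (N Z)
A → miss, evict N, frames (Z A)
D → miss, evict Z, frames (A D)
A → hit
U → miss, evict D, frames (A U)
D → miss, evict A, frames (U D)
A → miss, evict U, frames (D A)
D → hit
Y → miss, evict A, frames (D Y)
A → miss, evict D, frames (Y A)
E → miss, evict Y, frames (A E)
A → hit
U → miss, evict E, frames (A U)
Q → miss, evict A, frames (U Q)
N → miss, evict U, frames (Q N)
Hits: 3 of 18 references → 3/18 = 0.1667.

0.17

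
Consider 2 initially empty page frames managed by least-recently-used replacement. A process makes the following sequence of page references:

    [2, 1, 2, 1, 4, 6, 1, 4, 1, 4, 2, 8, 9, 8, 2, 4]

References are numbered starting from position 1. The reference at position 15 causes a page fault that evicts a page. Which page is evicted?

9

pos 1: 2: fault, frames (2)
pos 2: 1: fault, frames (2 1)
pos 3: 2: hit
pos 4: 1: hit
pos 5: 4: fault, evict 2, frames (1 4)
pos 6: 6: fault, evict 1, frames (4 6)
pos 7: 1: fault, evict 4, frames (6 1)
pos 8: 4: fault, evict 6, frames (1 4)
pos 9: 1: hit
pos 10: 4: hit
pos 11: 2: fault, evict 1, frames (4 2)
pos 12: 8: fault, evict 4, frames (2 8)
pos 13: 9: fault, evict 2, frames (8 9)
pos 14: 8: hit
pos 15: 2: fault, evict 9, frames (8 2)
At position 15, page 9 is evicted.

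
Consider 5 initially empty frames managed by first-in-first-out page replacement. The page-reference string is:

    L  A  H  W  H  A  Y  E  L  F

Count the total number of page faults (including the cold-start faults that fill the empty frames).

L -> fault, frames {L}
A -> fault, frames {L,A}
H -> fault, frames {L,A,H}
W -> fault, frames {L,A,H,W}
H -> hit
A -> hit
Y -> fault, frames {L,A,H,W,Y}
E -> fault, evict L, frames {A,H,W,Y,E}
L -> fault, evict A, frames {H,W,Y,E,L}
F -> fault, evict H, frames {W,Y,E,L,F}
Page faults: 8.

8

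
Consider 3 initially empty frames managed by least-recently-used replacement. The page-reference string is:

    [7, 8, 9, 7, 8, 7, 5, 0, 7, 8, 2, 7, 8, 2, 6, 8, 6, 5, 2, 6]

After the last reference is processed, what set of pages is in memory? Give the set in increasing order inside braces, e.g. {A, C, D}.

7 → miss, frames {7}
8 → miss, frames {7,8}
9 → miss, frames {7,8,9}
7 → hit
8 → hit
7 → hit
5 → miss, evict 9, frames {8,7,5}
0 → miss, evict 8, frames {7,5,0}
7 → hit
8 → miss, evict 5, frames {0,7,8}
2 → miss, evict 0, frames {7,8,2}
7 → hit
8 → hit
2 → hit
6 → miss, evict 7, frames {8,2,6}
8 → hit
6 → hit
5 → miss, evict 2, frames {8,6,5}
2 → miss, evict 8, frames {6,5,2}
6 → hit

{2, 5, 6}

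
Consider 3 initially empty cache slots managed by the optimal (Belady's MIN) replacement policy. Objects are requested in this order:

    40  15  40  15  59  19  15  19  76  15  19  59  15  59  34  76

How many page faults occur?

7

40 → fault, frames (40)
15 → fault, frames (40 15)
40 → hit
15 → hit
59 → fault, frames (40 15 59)
19 → fault, evict 40, frames (15 59 19)
15 → hit
19 → hit
76 → fault, evict 59, frames (15 19 76)
15 → hit
19 → hit
59 → fault, evict 19, frames (15 76 59)
15 → hit
59 → hit
34 → fault, evict 59, frames (15 76 34)
76 → hit
Page faults: 7.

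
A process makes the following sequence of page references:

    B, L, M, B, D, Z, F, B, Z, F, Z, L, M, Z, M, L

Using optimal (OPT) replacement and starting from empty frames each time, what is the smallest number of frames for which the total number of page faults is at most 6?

f=1: 16 faults
f=2: 10 faults
f=3: 8 faults
f=4: 7 faults
f=5: 6 faults
f=6: 6 faults
Smallest f with faults ≤ 6 is 5.

5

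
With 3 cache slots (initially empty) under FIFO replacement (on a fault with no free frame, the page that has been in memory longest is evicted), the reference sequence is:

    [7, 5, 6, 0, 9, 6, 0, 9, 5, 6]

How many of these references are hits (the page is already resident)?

3

7 -> miss, frames {7}
5 -> miss, frames {7,5}
6 -> miss, frames {7,5,6}
0 -> miss, evict 7, frames {5,6,0}
9 -> miss, evict 5, frames {6,0,9}
6 -> hit
0 -> hit
9 -> hit
5 -> miss, evict 6, frames {0,9,5}
6 -> miss, evict 0, frames {9,5,6}
Hits: 3.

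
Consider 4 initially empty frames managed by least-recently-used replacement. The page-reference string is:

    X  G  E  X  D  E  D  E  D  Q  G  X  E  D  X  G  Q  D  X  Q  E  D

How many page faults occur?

X -> fault, frames (X)
G -> fault, frames (X G)
E -> fault, frames (X G E)
X -> hit
D -> fault, frames (G E X D)
E -> hit
D -> hit
E -> hit
D -> hit
Q -> fault, evict G, frames (X E D Q)
G -> fault, evict X, frames (E D Q G)
X -> fault, evict E, frames (D Q G X)
E -> fault, evict D, frames (Q G X E)
D -> fault, evict Q, frames (G X E D)
X -> hit
G -> hit
Q -> fault, evict E, frames (D X G Q)
D -> hit
X -> hit
Q -> hit
E -> fault, evict G, frames (D X Q E)
D -> hit
Page faults: 11.

11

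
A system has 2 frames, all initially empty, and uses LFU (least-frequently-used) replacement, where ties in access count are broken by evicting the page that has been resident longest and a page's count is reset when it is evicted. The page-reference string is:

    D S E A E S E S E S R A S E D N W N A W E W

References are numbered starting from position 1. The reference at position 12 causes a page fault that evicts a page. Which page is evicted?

pos 1: D → fault, frames {D}
pos 2: S → fault, frames {D,S}
pos 3: E → fault, evict D, frames {S,E}
pos 4: A → fault, evict S, frames {E,A}
pos 5: E → hit
pos 6: S → fault, evict A, frames {E,S}
pos 7: E → hit
pos 8: S → hit
pos 9: E → hit
pos 10: S → hit
pos 11: R → fault, evict S, frames {E,R}
pos 12: A → fault, evict R, frames {E,A}
At position 12, page R is evicted.

R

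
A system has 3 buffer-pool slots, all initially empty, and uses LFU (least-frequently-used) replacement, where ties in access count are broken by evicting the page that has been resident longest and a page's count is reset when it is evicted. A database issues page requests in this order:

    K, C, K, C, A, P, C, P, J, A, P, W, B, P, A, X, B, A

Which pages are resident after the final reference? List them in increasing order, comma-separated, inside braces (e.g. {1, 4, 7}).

{A, C, P}

K → fault, frames (K)
C → fault, frames (K C)
K → hit
C → hit
A → fault, frames (K C A)
P → fault, evict A, frames (K C P)
C → hit
P → hit
J → fault, evict K, frames (C P J)
A → fault, evict J, frames (C P A)
P → hit
W → fault, evict A, frames (C P W)
B → fault, evict W, frames (C P B)
P → hit
A → fault, evict B, frames (C P A)
X → fault, evict A, frames (C P X)
B → fault, evict X, frames (C P B)
A → fault, evict B, frames (C P A)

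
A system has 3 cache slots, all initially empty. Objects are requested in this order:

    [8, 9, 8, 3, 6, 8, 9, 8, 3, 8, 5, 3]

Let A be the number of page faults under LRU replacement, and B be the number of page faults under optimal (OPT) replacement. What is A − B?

1

Under LRU: F F . F F . F . F . F . → 7 faults.
Under OPT: F F . F F . . . F . F . → 6 faults.
A − B = 7 − 6 = 1.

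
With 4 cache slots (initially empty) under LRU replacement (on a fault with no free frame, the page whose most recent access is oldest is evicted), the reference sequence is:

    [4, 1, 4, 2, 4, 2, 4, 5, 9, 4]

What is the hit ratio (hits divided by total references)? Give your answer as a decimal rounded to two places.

0.50

4 → fault, frames [4]
1 → fault, frames [4, 1]
4 → hit
2 → fault, frames [1, 4, 2]
4 → hit
2 → hit
4 → hit
5 → fault, frames [1, 2, 4, 5]
9 → fault, evict 1, frames [2, 4, 5, 9]
4 → hit
Hits: 5 of 10 references → 5/10 = 0.5000.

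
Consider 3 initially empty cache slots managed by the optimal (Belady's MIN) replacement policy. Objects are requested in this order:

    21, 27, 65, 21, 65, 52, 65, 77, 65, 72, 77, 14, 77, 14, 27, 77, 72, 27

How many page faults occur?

21: fault, frames {21}
27: fault, frames {21,27}
65: fault, frames {21,27,65}
21: hit
65: hit
52: fault, evict 21, frames {27,65,52}
65: hit
77: fault, evict 52, frames {27,65,77}
65: hit
72: fault, evict 65, frames {27,77,72}
77: hit
14: fault, evict 72, frames {27,77,14}
77: hit
14: hit
27: hit
77: hit
72: fault, evict 14, frames {27,77,72}
27: hit
Page faults: 8.

8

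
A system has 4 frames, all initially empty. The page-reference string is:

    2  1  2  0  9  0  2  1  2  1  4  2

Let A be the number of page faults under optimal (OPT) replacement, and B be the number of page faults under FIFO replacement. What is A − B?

-1

Under OPT: F F . F F . . . . . F . → 5 faults.
Under FIFO: F F . F F . . . . . F F → 6 faults.
A − B = 5 − 6 = -1.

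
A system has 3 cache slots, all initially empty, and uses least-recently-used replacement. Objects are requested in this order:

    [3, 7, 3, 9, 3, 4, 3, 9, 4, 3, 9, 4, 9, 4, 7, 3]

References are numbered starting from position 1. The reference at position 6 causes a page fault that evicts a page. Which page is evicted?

7

pos 1: 3 -> miss, frames [3]
pos 2: 7 -> miss, frames [3, 7]
pos 3: 3 -> hit
pos 4: 9 -> miss, frames [7, 3, 9]
pos 5: 3 -> hit
pos 6: 4 -> miss, evict 7, frames [9, 3, 4]
At position 6, page 7 is evicted.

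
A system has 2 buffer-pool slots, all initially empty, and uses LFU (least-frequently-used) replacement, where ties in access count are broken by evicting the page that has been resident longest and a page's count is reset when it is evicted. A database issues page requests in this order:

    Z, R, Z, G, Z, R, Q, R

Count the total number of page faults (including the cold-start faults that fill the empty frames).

Z → miss, frames [Z]
R → miss, frames [Z, R]
Z → hit
G → miss, evict R, frames [Z, G]
Z → hit
R → miss, evict G, frames [Z, R]
Q → miss, evict R, frames [Z, Q]
R → miss, evict Q, frames [Z, R]
Page faults: 6.

6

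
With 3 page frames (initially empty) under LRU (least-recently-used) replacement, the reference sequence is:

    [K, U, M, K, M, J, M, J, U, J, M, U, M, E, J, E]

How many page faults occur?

7

K: miss, frames [K]
U: miss, frames [K, U]
M: miss, frames [K, U, M]
K: hit
M: hit
J: miss, evict U, frames [K, M, J]
M: hit
J: hit
U: miss, evict K, frames [M, J, U]
J: hit
M: hit
U: hit
M: hit
E: miss, evict J, frames [U, M, E]
J: miss, evict U, frames [M, E, J]
E: hit
Page faults: 7.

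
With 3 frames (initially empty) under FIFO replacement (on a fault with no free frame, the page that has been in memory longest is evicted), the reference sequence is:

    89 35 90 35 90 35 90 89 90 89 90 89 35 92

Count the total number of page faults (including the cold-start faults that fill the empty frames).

89 -> fault, frames (89)
35 -> fault, frames (89 35)
90 -> fault, frames (89 35 90)
35 -> hit
90 -> hit
35 -> hit
90 -> hit
89 -> hit
90 -> hit
89 -> hit
90 -> hit
89 -> hit
35 -> hit
92 -> fault, evict 89, frames (35 90 92)
Page faults: 4.

4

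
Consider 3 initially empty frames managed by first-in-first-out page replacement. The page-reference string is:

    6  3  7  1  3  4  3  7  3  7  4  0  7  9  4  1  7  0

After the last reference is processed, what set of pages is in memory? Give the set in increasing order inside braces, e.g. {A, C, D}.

{0, 1, 7}

6 -> fault, frames {6}
3 -> fault, frames {6,3}
7 -> fault, frames {6,3,7}
1 -> fault, evict 6, frames {3,7,1}
3 -> hit
4 -> fault, evict 3, frames {7,1,4}
3 -> fault, evict 7, frames {1,4,3}
7 -> fault, evict 1, frames {4,3,7}
3 -> hit
7 -> hit
4 -> hit
0 -> fault, evict 4, frames {3,7,0}
7 -> hit
9 -> fault, evict 3, frames {7,0,9}
4 -> fault, evict 7, frames {0,9,4}
1 -> fault, evict 0, frames {9,4,1}
7 -> fault, evict 9, frames {4,1,7}
0 -> fault, evict 4, frames {1,7,0}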